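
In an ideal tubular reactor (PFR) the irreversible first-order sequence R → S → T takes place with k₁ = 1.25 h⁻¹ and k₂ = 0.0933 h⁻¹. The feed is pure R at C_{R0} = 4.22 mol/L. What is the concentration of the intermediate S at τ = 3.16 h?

3.31 mol/L

Solving the coupled first-order balances gives C_S(τ) = [k₁/(k₂−k₁)]·C_{R0}·(e^(−k₁τ) − e^(−k₂τ)).
e^(−k₁τ) = e^(−1.25×3.16) = e^(−3.950) = 0.01925; e^(−k₂τ) = e^(−0.2948) = 0.7447.
C_S = 1.25×4.22/(0.0933−1.25) × (0.01925−0.7447) = (-4.560)×(-0.7254) = 3.308 mol/L.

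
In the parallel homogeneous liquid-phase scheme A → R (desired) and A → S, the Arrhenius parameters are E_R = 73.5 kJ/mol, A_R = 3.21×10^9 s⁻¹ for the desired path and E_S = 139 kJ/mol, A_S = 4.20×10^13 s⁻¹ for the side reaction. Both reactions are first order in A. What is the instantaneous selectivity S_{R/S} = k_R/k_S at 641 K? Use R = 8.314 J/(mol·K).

16.6

With equal orders, S_{R/S} = k_R/k_S = (A_R/A_S)·exp[(E_S−E_R)/(RT)].
(E_S−E_R)/(RT) = (139−73.5)×10³/(8.314×641) = 65500/5329 = 12.29.
k_R/k_S = (3.21×10^9/4.20×10^13)·exp(12.29) = 7.643×10^-5 × 2.176×10^5 = 16.6.
Since E_R < E_S, lowering the temperature improves selectivity toward R.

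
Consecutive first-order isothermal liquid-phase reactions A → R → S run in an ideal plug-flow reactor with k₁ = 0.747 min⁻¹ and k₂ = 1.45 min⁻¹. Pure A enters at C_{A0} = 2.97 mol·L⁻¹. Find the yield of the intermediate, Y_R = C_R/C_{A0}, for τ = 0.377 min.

0.187

Solving the coupled first-order balances gives C_R(τ) = [k₁/(k₂−k₁)]·C_{A0}·(e^(−k₁τ) − e^(−k₂τ)).
e^(−k₁τ) = e^(−0.747×0.377) = e^(−0.2816) = 0.7546; e^(−k₂τ) = e^(−0.5466) = 0.5789.
C_R = 0.747×2.97/(1.45−0.747) × (0.7546−0.5789) = 3.156×0.1757 = 0.5544 mol·L⁻¹.
Y_R = C_R/C_{A0} = 0.5544/2.97 = 0.187.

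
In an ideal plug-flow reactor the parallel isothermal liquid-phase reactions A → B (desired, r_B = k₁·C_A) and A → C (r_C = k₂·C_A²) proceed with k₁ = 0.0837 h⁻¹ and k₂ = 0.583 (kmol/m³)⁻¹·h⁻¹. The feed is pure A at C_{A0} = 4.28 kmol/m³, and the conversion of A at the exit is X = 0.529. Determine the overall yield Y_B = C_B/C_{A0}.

0.0241

C_A = C_{A0}(1−X) = 2.016 kmol/m³.
Along a PFR/batch, dC_B/dC_A = −r_B/(r_B+r_C) = −k₁/(k₁+k₂·C_A).
Integrating from C_{A0} to C_A: C_B = (0.0837/0.583)·ln[(0.0837+0.583·4.28)/(0.0837+0.583·2.02)] = 0.1436·ln(2.579/1.259) = 0.1030 kmol/m³.
Y_B = C_B/C_{A0} = 0.1030/4.28 = 0.0241.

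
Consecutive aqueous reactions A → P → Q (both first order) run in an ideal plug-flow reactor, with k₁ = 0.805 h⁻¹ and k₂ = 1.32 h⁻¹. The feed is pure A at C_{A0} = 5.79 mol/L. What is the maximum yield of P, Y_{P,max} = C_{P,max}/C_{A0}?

0.282

At the optimum, C_{P,max}/C_{A0} = (k₁/k₂)^[k₂/(k₂−k₁)].
= (0.805/1.32)^(1.32/(1.32−0.805)) = (0.6098)^(2.563) = 0.2815.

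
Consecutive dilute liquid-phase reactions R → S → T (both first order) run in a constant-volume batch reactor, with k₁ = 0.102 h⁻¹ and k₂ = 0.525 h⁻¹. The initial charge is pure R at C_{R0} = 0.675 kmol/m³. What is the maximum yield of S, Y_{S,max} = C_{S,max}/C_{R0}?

0.131

For a first-order series the maximum intermediate yield is C_{S,max}/C_{R0} = (k₁/k₂)^[k₂/(k₂−k₁)].
= (0.102/0.525)^(0.525/(0.525−0.102)) = (0.1943)^(1.241) = 0.1309.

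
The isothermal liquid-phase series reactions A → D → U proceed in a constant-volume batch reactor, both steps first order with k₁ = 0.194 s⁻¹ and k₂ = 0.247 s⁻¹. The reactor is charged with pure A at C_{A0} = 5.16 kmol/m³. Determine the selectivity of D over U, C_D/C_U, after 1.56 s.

For first-order series with pure A initially, C_D(t) = k₁C_{A0}/(k₂−k₁)·(e^(−k₁t) − e^(−k₂t)).
e^(−k₁t) = e^(−0.194×1.56) = e^(−0.3026) = 0.7389; e^(−k₂t) = e^(−0.3853) = 0.6802.
C_D = 0.194×5.16/(0.247−0.194) × (0.7389−0.6802) = 18.89×0.05863 = 1.107 kmol/m³.
C_A = C_{A0}e^(−k₁t) = 3.813 kmol/m³, so C_U = C_{A0}−C_A−C_D = 0.2400 kmol/m³; C_D/C_U = 4.61.

4.61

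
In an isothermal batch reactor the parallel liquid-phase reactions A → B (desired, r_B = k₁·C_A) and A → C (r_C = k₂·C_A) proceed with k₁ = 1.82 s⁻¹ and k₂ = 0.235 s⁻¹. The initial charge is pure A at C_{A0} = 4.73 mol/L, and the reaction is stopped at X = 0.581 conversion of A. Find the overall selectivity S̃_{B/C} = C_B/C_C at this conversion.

7.74

C_A = C_{A0}(1−X) = 1.982 mol/L.
Both paths are first order in A, so the instantaneous fraction to B is constant: dC_B/d(−C_A) = k₁/(k₁+k₂) = 0.8856.
C_B = 0.8856·(C_{A0}−C_A) = 0.8856×2.748 = 2.43 mol/L.
C_C = (C_{A0}−C_A)−C_B = 0.3143 mol/L; S̃_{B/C} = 2.434/0.3143 = 7.74.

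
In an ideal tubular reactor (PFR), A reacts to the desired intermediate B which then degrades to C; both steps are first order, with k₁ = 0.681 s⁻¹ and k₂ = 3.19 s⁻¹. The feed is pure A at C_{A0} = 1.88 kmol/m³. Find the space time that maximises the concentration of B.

For first-order series the maximum of C_B occurs at τ_opt = ln(k₂/k₁)/(k₂−k₁).
= ln(3.19/0.681)/(3.19−0.681) = ln(4.684)/2.509 = 1.544/2.509 = 0.615 s.

0.615 s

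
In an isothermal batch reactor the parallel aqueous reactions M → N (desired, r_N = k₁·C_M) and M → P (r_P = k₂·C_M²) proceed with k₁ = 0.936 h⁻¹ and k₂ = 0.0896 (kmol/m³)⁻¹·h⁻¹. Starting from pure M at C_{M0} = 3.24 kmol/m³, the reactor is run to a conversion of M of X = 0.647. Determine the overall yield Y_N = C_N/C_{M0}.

C_M = C_{M0}(1−X) = 1.144 kmol/m³.
Along a PFR/batch, dC_N/dC_M = −r_N/(r_N+r_P) = −k₁/(k₁+k₂·C_M).
Integrating from C_{M0} to C_M: C_N = (0.936/0.0896)·ln[(0.936+0.0896·3.24)/(0.936+0.0896·1.14)] = 10.45·ln(1.226/1.038) = 1.737 kmol/m³.
Y_N = C_N/C_{M0} = 1.737/3.24 = 0.536.

0.536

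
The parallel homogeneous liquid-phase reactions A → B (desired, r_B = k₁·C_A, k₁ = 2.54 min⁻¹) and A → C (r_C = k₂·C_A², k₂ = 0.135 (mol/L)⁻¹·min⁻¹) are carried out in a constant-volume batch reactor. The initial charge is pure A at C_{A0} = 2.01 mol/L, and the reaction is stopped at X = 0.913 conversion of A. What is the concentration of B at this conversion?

1.74 mol/L

C_A = C_{A0}(1−X) = 0.1749 mol/L.
Along a PFR/batch, dC_B/dC_A = −r_B/(r_B+r_C) = −k₁/(k₁+k₂·C_A).
Integrating from C_{A0} to C_A: C_B = (2.54/0.135)·ln[(2.54+0.135·2.01)/(2.54+0.135·0.175)] = 18.81·ln(2.811/2.564) = 1.736 mol/L.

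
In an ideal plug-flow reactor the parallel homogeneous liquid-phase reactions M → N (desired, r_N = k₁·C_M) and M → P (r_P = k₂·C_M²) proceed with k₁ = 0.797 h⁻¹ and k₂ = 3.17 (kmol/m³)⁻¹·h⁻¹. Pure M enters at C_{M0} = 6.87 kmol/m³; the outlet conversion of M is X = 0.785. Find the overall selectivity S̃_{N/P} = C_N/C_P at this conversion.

0.0707

C_M = C_{M0}(1−X) = 1.477 kmol/m³.
Along a PFR/batch, dC_N/dC_M = −r_N/(r_N+r_P) = −k₁/(k₁+k₂·C_M).
Integrating from C_{M0} to C_M: C_N = (0.797/3.17)·ln[(0.797+3.17·6.87)/(0.797+3.17·1.48)] = 0.2514·ln(22.57/5.479) = 0.3560 kmol/m³.
C_P = (C_{M0}−C_M)−C_N = 5.037 kmol/m³; S̃_{N/P} = 0.3560/5.037 = 0.0707.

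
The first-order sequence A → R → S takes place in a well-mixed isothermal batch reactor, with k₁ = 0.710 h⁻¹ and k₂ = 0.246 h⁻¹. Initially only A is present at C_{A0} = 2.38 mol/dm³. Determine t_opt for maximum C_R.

For first-order series the maximum of C_R occurs at t_opt = ln(k₂/k₁)/(k₂−k₁).
= ln(0.246/0.710)/(0.246−0.710) = ln(0.3465)/-0.4640 = -1.060/-0.4640 = 2.28 h.

2.28 h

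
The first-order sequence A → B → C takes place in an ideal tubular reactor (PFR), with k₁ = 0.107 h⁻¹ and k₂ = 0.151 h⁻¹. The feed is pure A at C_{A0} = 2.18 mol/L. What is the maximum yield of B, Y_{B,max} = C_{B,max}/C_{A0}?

0.307

Evaluating C_B at τ_opt = ln(k₂/k₁)/(k₂−k₁) gives C_{B,max}/C_{A0} = (k₁/k₂)^[k₂/(k₂−k₁)].
= (0.107/0.151)^(0.151/(0.151−0.107)) = (0.7086)^(3.432) = 0.3066.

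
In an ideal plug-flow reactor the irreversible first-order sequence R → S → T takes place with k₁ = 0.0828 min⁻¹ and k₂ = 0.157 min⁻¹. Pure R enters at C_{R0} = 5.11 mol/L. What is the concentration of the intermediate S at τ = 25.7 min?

0.578 mol/L

For first-order series with pure R initially, C_S(τ) = k₁C_{R0}/(k₂−k₁)·(e^(−k₁τ) − e^(−k₂τ)).
e^(−k₁τ) = e^(−0.0828×25.7) = e^(−2.128) = 0.1191; e^(−k₂τ) = e^(−4.035) = 0.01769.
C_S = 0.0828×5.11/(0.157−0.0828) × (0.1191−0.01769) = 5.702×0.1014 = 0.5782 mol/L.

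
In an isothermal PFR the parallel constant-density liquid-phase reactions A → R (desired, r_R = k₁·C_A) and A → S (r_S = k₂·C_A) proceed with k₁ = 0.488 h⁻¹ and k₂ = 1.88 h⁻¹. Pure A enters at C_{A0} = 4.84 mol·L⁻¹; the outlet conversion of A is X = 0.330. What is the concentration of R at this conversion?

0.329 mol·L⁻¹

C_A = C_{A0}(1−X) = 3.243 mol·L⁻¹.
Both paths are first order in A, so the instantaneous fraction to R is constant: dC_R/d(−C_A) = k₁/(k₁+k₂) = 0.2061.
C_R = 0.2061·(C_{A0}−C_A) = 0.2061×1.597 = 0.329 mol·L⁻¹.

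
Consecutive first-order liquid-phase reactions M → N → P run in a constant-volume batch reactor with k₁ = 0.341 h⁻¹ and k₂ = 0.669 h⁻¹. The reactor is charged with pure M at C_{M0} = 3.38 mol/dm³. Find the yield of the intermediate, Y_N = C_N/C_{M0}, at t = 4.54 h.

0.171

The intermediate concentration in a first-order A→B→C sequence is C_N = k₁C_{M0}(e^(−k₁t) − e^(−k₂t))/(k₂−k₁).
e^(−k₁t) = e^(−0.341×4.54) = e^(−1.548) = 0.2126; e^(−k₂t) = e^(−3.037) = 0.04797.
C_N = 0.341×3.38/(0.669−0.341) × (0.2126−0.04797) = 3.514×0.1647 = 0.5787 mol/dm³.
Y_N = C_N/C_{M0} = 0.5787/3.38 = 0.171.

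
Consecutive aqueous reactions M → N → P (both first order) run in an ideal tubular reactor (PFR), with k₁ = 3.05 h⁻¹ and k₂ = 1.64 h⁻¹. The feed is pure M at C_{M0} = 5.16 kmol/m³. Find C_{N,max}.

For a first-order series the maximum intermediate yield is C_{N,max}/C_{M0} = (k₁/k₂)^[k₂/(k₂−k₁)].
= (3.05/1.64)^(1.64/(1.64−3.05)) = (1.860)^(-1.163) = 0.4859.
C_{N,max} = 0.4859×5.16 = 2.51 kmol/m³.

2.51 kmol/m³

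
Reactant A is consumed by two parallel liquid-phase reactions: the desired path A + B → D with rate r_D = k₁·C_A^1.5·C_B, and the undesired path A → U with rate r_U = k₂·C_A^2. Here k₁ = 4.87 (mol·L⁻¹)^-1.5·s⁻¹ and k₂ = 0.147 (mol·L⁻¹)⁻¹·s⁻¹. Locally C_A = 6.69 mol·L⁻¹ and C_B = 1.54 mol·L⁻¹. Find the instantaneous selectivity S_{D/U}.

S_{D/U} = r_D/r_U = (k₁·C_A^1.5·C_B)/(k₂·C_A^2) = (k₁/k₂)·C_A^-0.5·C_B.
= (4.87×6.690^1.5×1.540) / (0.147×6.690^2) = 129.8/6.579 = 19.7.

19.7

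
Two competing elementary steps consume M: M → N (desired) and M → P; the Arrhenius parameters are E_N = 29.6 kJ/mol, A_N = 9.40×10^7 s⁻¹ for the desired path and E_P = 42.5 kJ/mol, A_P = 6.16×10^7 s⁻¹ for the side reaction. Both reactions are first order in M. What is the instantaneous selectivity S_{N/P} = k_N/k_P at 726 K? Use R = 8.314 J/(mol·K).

12.9

k_N/k_P = (A_N/A_P)·exp[−(E_N−E_P)/(RT)] = (A_N/A_P)·exp[(E_P−E_N)/(RT)].
(E_P−E_N)/(RT) = (42.5−29.6)×10³/(8.314×726) = 12900/6036 = 2.137.
k_N/k_P = (9.40×10^7/6.16×10^7)·exp(2.137) = 1.526 × 8.476 = 12.9.
Since E_N < E_P, lowering the temperature improves selectivity toward N.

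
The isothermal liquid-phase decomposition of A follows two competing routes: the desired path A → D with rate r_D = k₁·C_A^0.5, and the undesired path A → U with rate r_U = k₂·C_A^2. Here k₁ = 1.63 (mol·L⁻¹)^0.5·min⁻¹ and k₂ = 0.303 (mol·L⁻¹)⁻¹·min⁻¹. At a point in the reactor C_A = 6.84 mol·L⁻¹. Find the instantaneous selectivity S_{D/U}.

S_{D/U} = r_D/r_U = (k₁·C_A^0.5)/(k₂·C_A^2) = (k₁/k₂)·C_A^-1.5.
= (1.63×6.840^0.5) / (0.303×6.840^2) = 4.263/14.18 = 0.301.
The undesired path is higher order in A, so low C_A (CSTR or dilute feed) favours D.

0.301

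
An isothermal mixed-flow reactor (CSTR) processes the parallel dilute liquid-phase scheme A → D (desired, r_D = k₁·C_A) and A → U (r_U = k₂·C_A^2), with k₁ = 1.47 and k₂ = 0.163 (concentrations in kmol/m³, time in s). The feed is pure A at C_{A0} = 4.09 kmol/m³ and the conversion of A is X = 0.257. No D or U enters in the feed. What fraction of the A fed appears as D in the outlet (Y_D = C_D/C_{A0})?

Exit C_A = C_{A0}(1−X) = 4.09×0.743 = 3.039 kmol/m³.
A CSTR operates uniformly at the exit composition, giving r_D = 4.467 and r_U = 1.505 (each k·C_A^n at C_A = 3.039).
Fraction of consumed A going to D: r_D/(r_D+r_U) = 0.7480.
C_D = 0.7480·C_{A0}·X = 0.7480×4.09×0.257 = 0.786 kmol/m³; Y_D = C_D/C_{A0} = 0.192.

0.192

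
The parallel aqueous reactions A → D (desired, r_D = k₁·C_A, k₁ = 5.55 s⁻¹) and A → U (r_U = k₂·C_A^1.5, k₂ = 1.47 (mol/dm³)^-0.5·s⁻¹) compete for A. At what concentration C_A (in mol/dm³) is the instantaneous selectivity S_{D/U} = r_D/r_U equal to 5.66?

S_{D/U} = (k₁/k₂)·C_A^-0.5 ⇒ C_A = (S·k₂/k₁)^(-2).
= (5.66×1.47/5.55)^(-2) = (1.499)^(-2) = 0.445 mol/dm³.

0.445 mol/dm³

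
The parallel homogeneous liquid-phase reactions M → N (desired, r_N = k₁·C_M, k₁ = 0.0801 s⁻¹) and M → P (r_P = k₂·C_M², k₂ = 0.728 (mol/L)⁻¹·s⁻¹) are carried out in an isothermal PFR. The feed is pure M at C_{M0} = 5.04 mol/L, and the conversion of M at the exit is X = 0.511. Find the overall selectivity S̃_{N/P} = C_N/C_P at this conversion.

C_M = C_{M0}(1−X) = 2.465 mol/L.
Along a PFR/batch, dC_N/dC_M = −r_N/(r_N+r_P) = −k₁/(k₁+k₂·C_M).
Integrating from C_{M0} to C_M: C_N = (0.0801/0.728)·ln[(0.0801+0.728·5.04)/(0.0801+0.728·2.46)] = 0.1100·ln(3.749/1.874) = 0.07628 mol/L.
C_P = (C_{M0}−C_M)−C_N = 2.499 mol/L; S̃_{N/P} = 0.07628/2.499 = 0.0305.

0.0305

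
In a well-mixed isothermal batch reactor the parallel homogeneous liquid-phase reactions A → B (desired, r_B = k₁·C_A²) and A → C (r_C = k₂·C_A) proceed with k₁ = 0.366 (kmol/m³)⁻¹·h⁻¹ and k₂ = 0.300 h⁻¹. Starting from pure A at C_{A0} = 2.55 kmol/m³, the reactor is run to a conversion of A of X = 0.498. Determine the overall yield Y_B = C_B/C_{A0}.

0.346

C_A = C_{A0}(1−X) = 1.280 kmol/m³.
Along a PFR/batch, dC_C/dC_A = −r_C/(r_B+r_C) = −k₂/(k₂+k₁·C_A).
Integrating from C_{A0} to C_A: C_C = (0.300/0.366)·ln[(0.300+0.366·2.55)/(0.300+0.366·1.28)] = 0.8197·ln(1.233/0.7685) = 0.3877 kmol/m³.
Then C_B = (C_{A0}−C_A) − C_C = 1.270 − 0.3877 = 0.8822 kmol/m³.
Y_B = C_B/C_{A0} = 0.8822/2.55 = 0.346.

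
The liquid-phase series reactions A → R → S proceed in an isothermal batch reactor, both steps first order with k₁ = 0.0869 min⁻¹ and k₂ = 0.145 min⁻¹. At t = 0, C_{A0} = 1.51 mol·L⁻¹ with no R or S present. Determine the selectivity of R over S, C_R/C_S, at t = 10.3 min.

For first-order series with pure A initially, C_R(t) = k₁C_{A0}/(k₂−k₁)·(e^(−k₁t) − e^(−k₂t)).
e^(−k₁t) = e^(−0.0869×10.3) = e^(−0.8951) = 0.4086; e^(−k₂t) = e^(−1.494) = 0.2246.
C_R = 0.0869×1.51/(0.145−0.0869) × (0.4086−0.2246) = 2.259×0.1840 = 0.4156 mol·L⁻¹.
C_A = C_{A0}e^(−k₁t) = 0.6170 mol·L⁻¹, so C_S = C_{A0}−C_A−C_R = 0.4775 mol·L⁻¹; C_R/C_S = 0.870.

0.870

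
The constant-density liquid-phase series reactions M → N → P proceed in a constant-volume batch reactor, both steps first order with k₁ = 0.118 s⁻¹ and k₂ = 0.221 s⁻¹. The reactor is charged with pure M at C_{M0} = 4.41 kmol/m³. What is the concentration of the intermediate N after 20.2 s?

0.408 kmol/m³

For first-order series with pure M initially, C_N(t) = k₁C_{M0}/(k₂−k₁)·(e^(−k₁t) − e^(−k₂t)).
e^(−k₁t) = e^(−0.118×20.2) = e^(−2.384) = 0.09222; e^(−k₂t) = e^(−4.464) = 0.01151.
C_N = 0.118×4.41/(0.221−0.118) × (0.09222−0.01151) = 5.052×0.08070 = 0.4077 kmol/m³.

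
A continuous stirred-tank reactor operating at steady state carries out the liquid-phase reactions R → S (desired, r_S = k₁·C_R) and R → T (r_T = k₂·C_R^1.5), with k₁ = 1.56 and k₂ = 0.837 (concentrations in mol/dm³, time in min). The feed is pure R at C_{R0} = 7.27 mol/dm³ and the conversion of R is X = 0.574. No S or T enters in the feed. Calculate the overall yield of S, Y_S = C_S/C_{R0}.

Exit C_R = C_{R0}(1−X) = 7.27×0.426 = 3.097 mol/dm³.
In a CSTR the entire volume is at exit conditions, so r_S = 1.56×3.097 = 4.831 and r_T = 0.837×3.097^1.5 = 4.562.
Fraction of consumed R going to S: r_S/(r_S+r_T) = 0.5143.
C_S = 0.5143·C_{R0}·X = 0.5143×7.27×0.574 = 2.15 mol/dm³; Y_S = C_S/C_{R0} = 0.295.

0.295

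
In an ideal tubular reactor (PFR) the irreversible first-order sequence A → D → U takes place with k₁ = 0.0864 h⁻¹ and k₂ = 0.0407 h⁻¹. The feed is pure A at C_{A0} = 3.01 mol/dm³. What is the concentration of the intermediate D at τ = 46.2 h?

For first-order series with pure A initially, C_D(τ) = k₁C_{A0}/(k₂−k₁)·(e^(−k₁τ) − e^(−k₂τ)).
e^(−k₁τ) = e^(−0.0864×46.2) = e^(−3.992) = 0.01847; e^(−k₂τ) = e^(−1.880) = 0.1525.
C_D = 0.0864×3.01/(0.0407−0.0864) × (0.01847−0.1525) = (-5.691)×(-0.1341) = 0.7629 mol/dm³.

0.763 mol/dm³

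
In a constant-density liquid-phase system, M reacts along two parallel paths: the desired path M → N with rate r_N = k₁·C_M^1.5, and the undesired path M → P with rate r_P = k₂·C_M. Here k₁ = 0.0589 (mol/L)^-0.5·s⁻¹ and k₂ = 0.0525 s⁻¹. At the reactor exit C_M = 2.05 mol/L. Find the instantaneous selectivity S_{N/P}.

S_{N/P} = r_N/r_P = (k₁·C_M^1.5)/(k₂·C_M) = (k₁/k₂)·C_M^0.5.
= (0.0589×2.050^1.5) / (0.0525×2.050) = 0.1729/0.1076 = 1.61.

1.61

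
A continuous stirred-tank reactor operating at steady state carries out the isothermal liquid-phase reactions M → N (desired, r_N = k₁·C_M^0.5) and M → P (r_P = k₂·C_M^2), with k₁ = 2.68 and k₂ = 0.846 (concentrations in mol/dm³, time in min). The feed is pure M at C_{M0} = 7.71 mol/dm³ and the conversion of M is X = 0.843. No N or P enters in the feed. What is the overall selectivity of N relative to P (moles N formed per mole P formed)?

Exit C_M = C_{M0}(1−X) = 7.71×0.157 = 1.210 mol/dm³.
Rates in a CSTR are evaluated at the outlet concentration: r_N = 2.68×1.210^0.5 = 2.949, r_P = 0.846×1.210^2 = 1.240.
Overall selectivity = C_N/C_P = r_Nτ/(r_Pτ) = r_N/r_P = 2.38.

2.38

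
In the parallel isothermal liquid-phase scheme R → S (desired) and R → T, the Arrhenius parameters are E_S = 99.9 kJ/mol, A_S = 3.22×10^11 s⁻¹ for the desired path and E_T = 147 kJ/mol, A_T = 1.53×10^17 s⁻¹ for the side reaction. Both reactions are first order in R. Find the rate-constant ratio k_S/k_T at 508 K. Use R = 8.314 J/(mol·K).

0.147

With equal orders, S_{S/T} = k_S/k_T = (A_S/A_T)·exp[(E_T−E_S)/(RT)].
(E_T−E_S)/(RT) = (147−99.9)×10³/(8.314×508) = 47100/4224 = 11.15.
k_S/k_T = (3.22×10^11/1.53×10^17)·exp(11.15) = 2.105×10^-6 × 69693 = 0.147.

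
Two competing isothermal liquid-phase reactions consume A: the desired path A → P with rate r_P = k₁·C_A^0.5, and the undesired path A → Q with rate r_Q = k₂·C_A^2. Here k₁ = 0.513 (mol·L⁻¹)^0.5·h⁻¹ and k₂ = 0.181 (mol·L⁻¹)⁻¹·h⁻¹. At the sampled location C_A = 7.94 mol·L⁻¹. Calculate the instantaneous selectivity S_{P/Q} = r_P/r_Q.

0.127

S_{P/Q} = r_P/r_Q = (k₁·C_A^0.5)/(k₂·C_A^2) = (k₁/k₂)·C_A^-1.5.
= (0.513×7.940^0.5) / (0.181×7.940^2) = 1.446/11.41 = 0.127.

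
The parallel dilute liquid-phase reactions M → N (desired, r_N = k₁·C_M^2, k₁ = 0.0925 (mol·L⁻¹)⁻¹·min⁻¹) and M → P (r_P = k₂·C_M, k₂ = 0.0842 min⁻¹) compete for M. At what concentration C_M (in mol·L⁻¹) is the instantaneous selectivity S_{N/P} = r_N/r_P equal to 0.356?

S_{N/P} = (k₁/k₂)·C_M ⇒ C_M = S·k₂/k₁.
= 0.356×0.0842/0.0925 = 0.324 mol·L⁻¹.

0.324 mol·L⁻¹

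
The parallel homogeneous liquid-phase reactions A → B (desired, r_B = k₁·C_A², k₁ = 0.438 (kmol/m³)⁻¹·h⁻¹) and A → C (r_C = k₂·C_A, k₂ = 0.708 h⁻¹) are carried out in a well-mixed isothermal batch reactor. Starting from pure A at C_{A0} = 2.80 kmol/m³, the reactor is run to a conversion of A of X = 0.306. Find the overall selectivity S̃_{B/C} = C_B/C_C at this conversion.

C_A = C_{A0}(1−X) = 1.943 kmol/m³.
Along a PFR/batch, dC_C/dC_A = −r_C/(r_B+r_C) = −k₂/(k₂+k₁·C_A).
Integrating from C_{A0} to C_A: C_C = (0.708/0.438)·ln[(0.708+0.438·2.80)/(0.708+0.438·1.94)] = 1.616·ln(1.934/1.559) = 0.3486 kmol/m³.
Then C_B = (C_{A0}−C_A) − C_C = 0.8568 − 0.3486 = 0.5082 kmol/m³.
S̃_{B/C} = C_B/C_C = 0.5082/0.3486 = 1.46.

1.46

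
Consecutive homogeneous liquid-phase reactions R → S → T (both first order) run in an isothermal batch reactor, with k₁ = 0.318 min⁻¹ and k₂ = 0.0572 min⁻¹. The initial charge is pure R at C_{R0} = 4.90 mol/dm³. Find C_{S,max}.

At the optimum, C_{S,max}/C_{R0} = (k₁/k₂)^[k₂/(k₂−k₁)].
= (0.318/0.0572)^(0.0572/(0.0572−0.318)) = (5.559)^(-0.2193) = 0.6864.
C_{S,max} = 0.6864×4.90 = 3.36 mol/dm³.

3.36 mol/dm³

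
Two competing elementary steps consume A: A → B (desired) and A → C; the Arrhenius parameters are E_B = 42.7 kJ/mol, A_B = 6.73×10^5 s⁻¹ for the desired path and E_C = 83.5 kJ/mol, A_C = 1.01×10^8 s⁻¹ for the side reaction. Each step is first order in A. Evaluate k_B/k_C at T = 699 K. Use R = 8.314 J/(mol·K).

7.46

With equal orders, S_{B/C} = k_B/k_C = (A_B/A_C)·exp[(E_C−E_B)/(RT)].
(E_C−E_B)/(RT) = (83.5−42.7)×10³/(8.314×699) = 40800/5811 = 7.021.
k_B/k_C = (6.73×10^5/1.01×10^8)·exp(7.021) = 0.006663 × 1119 = 7.46.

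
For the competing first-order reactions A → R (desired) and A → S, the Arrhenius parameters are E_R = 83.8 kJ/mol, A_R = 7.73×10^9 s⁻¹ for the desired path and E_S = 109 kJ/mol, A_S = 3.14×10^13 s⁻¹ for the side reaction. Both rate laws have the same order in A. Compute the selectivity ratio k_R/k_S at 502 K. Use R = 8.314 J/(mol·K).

With equal orders, S_{R/S} = k_R/k_S = (A_R/A_S)·exp[(E_S−E_R)/(RT)].
(E_S−E_R)/(RT) = (109−83.8)×10³/(8.314×502) = 25200/4174 = 6.038.
k_R/k_S = (7.73×10^9/3.14×10^13)·exp(6.038) = 2.462×10^-4 × 419.0 = 0.103.

0.103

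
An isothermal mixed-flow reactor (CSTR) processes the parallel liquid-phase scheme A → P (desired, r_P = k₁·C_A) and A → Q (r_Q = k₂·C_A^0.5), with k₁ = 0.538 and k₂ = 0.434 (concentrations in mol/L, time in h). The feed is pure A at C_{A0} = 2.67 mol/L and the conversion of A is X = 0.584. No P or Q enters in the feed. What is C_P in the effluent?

Exit C_A = C_{A0}(1−X) = 2.67×0.416 = 1.111 mol/L.
In a CSTR the entire volume is at exit conditions, so r_P = 0.538×1.111 = 0.5976 and r_Q = 0.434×1.111^0.5 = 0.4574.
Fraction of consumed A going to P: r_P/(r_P+r_Q) = 0.5664.
C_P = 0.5664·C_{A0}·X = 0.5664×2.67×0.584 = 0.883 mol/L.

0.883 mol/L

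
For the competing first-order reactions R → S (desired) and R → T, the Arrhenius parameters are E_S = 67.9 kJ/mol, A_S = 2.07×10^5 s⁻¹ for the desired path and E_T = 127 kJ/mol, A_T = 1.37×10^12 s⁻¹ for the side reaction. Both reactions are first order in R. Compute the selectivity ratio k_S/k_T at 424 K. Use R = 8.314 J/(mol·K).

k_S/k_T = (A_S/A_T)·exp[−(E_S−E_T)/(RT)] = (A_S/A_T)·exp[(E_T−E_S)/(RT)].
(E_T−E_S)/(RT) = (127−67.9)×10³/(8.314×424) = 59100/3525 = 16.77.
k_S/k_T = (2.07×10^5/1.37×10^12)·exp(16.77) = 1.511×10^-7 × 1.910×10^7 = 2.89.
Since E_S < E_T, lowering the temperature improves selectivity toward S.

2.89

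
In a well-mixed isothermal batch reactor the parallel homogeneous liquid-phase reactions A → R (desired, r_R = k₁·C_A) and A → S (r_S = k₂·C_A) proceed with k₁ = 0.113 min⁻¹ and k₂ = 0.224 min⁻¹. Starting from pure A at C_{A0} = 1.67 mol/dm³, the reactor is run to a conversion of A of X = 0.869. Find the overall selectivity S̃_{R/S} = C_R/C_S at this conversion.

C_A = C_{A0}(1−X) = 0.2188 mol/dm³.
Both paths are first order in A, so the instantaneous fraction to R is constant: dC_R/d(−C_A) = k₁/(k₁+k₂) = 0.3353.
C_R = 0.3353·(C_{A0}−C_A) = 0.3353×1.451 = 0.487 mol/dm³.
C_S = (C_{A0}−C_A)−C_R = 0.9646 mol/dm³; S̃_{R/S} = 0.4866/0.9646 = 0.504.

0.504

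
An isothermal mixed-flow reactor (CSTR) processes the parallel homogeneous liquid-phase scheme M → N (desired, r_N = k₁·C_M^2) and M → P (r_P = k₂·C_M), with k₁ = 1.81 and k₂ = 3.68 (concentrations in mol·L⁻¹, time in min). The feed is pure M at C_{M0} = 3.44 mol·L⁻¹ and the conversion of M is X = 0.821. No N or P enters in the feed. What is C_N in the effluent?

Exit C_M = C_{M0}(1−X) = 3.44×0.179 = 0.6158 mol·L⁻¹.
Rates in a CSTR are evaluated at the outlet concentration: r_N = 1.81×0.6158^2 = 0.6863, r_P = 3.68×0.6158 = 2.266.
Fraction of consumed M going to N: r_N/(r_N+r_P) = 0.2325.
C_N = 0.2325·C_{M0}·X = 0.2325×3.44×0.821 = 0.657 mol·L⁻¹.

0.657 mol·L⁻¹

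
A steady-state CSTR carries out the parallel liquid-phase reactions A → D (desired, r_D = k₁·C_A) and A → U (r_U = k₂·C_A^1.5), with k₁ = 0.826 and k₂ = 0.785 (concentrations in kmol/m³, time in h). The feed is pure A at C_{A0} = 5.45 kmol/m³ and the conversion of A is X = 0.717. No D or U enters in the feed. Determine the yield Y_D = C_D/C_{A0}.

0.329

Exit C_A = C_{A0}(1−X) = 5.45×0.283 = 1.542 kmol/m³.
A CSTR operates uniformly at the exit composition, giving r_D = 1.274 and r_U = 1.504 (each k·C_A^n at C_A = 1.542).
Fraction of consumed A going to D: r_D/(r_D+r_U) = 0.4587.
C_D = 0.4587·C_{A0}·X = 0.4587×5.45×0.717 = 1.79 kmol/m³; Y_D = C_D/C_{A0} = 0.329.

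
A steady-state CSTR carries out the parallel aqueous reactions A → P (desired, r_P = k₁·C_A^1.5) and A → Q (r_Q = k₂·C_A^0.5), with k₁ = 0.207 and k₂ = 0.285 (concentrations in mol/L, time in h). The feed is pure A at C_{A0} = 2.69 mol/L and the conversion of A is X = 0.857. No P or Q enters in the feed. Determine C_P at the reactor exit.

0.503 mol/L

Exit C_A = C_{A0}(1−X) = 2.69×0.143 = 0.3847 mol/L.
In a CSTR the entire volume is at exit conditions, so r_P = 0.207×0.3847^1.5 = 0.04939 and r_Q = 0.285×0.3847^0.5 = 0.1768.
Fraction of consumed A going to P: r_P/(r_P+r_Q) = 0.2184.
C_P = 0.2184·C_{A0}·X = 0.2184×2.69×0.857 = 0.503 mol/L.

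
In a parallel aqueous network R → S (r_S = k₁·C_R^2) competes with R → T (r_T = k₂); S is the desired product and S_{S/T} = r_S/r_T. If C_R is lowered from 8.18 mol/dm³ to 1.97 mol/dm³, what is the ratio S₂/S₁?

0.0580

S_{S/T} = (k₁/k₂)·C_R^2, so S₂/S₁ = (C_{R,2}/C_{R,1})^2.
= (1.97/8.18)^2 = (0.2408)^2 = 0.0580.
Selectivity toward S falls as C_R falls — high-concentration operation is favoured.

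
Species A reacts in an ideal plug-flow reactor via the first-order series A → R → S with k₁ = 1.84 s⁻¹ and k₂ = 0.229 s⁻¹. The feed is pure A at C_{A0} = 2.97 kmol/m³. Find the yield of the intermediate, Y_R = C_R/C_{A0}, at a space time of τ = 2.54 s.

0.628

Solving the coupled first-order balances gives C_R(τ) = [k₁/(k₂−k₁)]·C_{A0}·(e^(−k₁τ) − e^(−k₂τ)).
e^(−k₁τ) = e^(−1.84×2.54) = e^(−4.674) = 0.009339; e^(−k₂τ) = e^(−0.5817) = 0.5590.
C_R = 1.84×2.97/(0.229−1.84) × (0.009339−0.5590) = (-3.392)×(-0.5496) = 1.864 kmol/m³.
Y_R = C_R/C_{A0} = 1.864/2.97 = 0.628.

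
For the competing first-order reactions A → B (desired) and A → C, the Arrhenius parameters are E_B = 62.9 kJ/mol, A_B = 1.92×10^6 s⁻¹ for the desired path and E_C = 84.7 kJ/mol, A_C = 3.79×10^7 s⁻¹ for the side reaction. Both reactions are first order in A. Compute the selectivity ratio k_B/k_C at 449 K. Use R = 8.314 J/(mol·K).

With equal orders, S_{B/C} = k_B/k_C = (A_B/A_C)·exp[(E_C−E_B)/(RT)].
(E_C−E_B)/(RT) = (84.7−62.9)×10³/(8.314×449) = 21800/3733 = 5.840.
k_B/k_C = (1.92×10^6/3.79×10^7)·exp(5.840) = 0.05066 × 343.7 = 17.4.

17.4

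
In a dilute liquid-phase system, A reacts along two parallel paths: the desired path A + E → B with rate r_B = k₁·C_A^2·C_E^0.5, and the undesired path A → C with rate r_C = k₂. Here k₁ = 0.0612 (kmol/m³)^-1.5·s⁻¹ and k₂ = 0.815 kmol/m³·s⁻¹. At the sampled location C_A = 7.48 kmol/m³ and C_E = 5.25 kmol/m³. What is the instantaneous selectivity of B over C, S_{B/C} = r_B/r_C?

S_{B/C} = r_B/r_C = (k₁·C_A^2·C_E^0.5)/(k₂) = (k₁/k₂)·C_A^2·C_E^0.5.
= (0.0612×7.480^2×5.250^0.5) / (0.815) = 7.846/0.8150 = 9.63.
Since the desired path is higher order in A, keeping C_A high (PFR or concentrated feed) favours B.

9.63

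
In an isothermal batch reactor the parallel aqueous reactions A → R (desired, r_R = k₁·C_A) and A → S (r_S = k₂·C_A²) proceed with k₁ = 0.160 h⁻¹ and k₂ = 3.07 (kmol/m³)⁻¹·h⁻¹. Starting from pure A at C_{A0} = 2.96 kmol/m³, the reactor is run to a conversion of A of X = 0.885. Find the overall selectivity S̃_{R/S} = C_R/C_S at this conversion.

C_A = C_{A0}(1−X) = 0.3404 kmol/m³.
Along a PFR/batch, dC_R/dC_A = −r_R/(r_R+r_S) = −k₁/(k₁+k₂·C_A).
Integrating from C_{A0} to C_A: C_R = (0.160/3.07)·ln[(0.160+3.07·2.96)/(0.160+3.07·0.340)] = 0.05212·ln(9.247/1.205) = 0.1062 kmol/m³.
C_S = (C_{A0}−C_A)−C_R = 2.513 kmol/m³; S̃_{R/S} = 0.1062/2.513 = 0.0423.

0.0423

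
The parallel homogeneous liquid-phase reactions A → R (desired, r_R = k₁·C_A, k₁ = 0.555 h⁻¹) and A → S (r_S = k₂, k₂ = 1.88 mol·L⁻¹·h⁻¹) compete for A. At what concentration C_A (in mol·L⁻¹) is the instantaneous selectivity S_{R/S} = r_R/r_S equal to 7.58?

S_{R/S} = (k₁/k₂)·C_A ⇒ C_A = S·k₂/k₁.
= 7.58×1.88/0.555 = 25.7 mol·L⁻¹.

25.7 mol·L⁻¹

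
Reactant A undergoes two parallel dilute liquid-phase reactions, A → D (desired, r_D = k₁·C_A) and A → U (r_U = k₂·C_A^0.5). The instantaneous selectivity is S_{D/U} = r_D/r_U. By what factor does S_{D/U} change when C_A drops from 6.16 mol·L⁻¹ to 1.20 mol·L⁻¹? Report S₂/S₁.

0.441

S_{D/U} = (k₁/k₂)·C_A^0.5, so S₂/S₁ = (C_{A,2}/C_{A,1})^0.5.
= (1.20/6.16)^0.5 = (0.1948)^0.5 = 0.441.
Selectivity toward D falls as C_A falls — high-concentration operation is favoured.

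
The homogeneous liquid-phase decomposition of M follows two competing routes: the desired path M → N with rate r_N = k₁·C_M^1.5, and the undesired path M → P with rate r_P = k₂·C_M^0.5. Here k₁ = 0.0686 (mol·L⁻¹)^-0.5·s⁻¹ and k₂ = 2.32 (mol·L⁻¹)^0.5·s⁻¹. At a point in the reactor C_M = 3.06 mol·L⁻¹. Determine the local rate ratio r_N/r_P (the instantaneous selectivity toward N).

S_{N/P} = r_N/r_P = (k₁·C_M^1.5)/(k₂·C_M^0.5) = (k₁/k₂)·C_M.
= (0.0686×3.060^1.5) / (2.32×3.060^0.5) = 0.3672/4.058 = 0.0905.

0.0905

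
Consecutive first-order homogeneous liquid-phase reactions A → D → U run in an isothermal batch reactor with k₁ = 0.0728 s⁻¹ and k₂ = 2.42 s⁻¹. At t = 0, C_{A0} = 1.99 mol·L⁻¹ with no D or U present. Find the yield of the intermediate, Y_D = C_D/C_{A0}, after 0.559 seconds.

For first-order series with pure A initially, C_D(t) = k₁C_{A0}/(k₂−k₁)·(e^(−k₁t) − e^(−k₂t)).
e^(−k₁t) = e^(−0.0728×0.559) = e^(−0.04070) = 0.9601; e^(−k₂t) = e^(−1.353) = 0.2585.
C_D = 0.0728×1.99/(2.42−0.0728) × (0.9601−0.2585) = 0.06172×0.7016 = 0.04330 mol·L⁻¹.
Y_D = C_D/C_{A0} = 0.04330/1.99 = 0.0218.

0.0218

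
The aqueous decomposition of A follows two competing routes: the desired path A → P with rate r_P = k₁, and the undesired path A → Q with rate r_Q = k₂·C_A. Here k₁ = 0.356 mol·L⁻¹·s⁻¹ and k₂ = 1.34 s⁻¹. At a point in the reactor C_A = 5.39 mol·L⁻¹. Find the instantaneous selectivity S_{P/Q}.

0.0493

S_{P/Q} = r_P/r_Q = (k₁)/(k₂·C_A) = (k₁/k₂)·C_A⁻¹.
= (0.356) / (1.34×5.390) = 0.3560/7.223 = 0.0493.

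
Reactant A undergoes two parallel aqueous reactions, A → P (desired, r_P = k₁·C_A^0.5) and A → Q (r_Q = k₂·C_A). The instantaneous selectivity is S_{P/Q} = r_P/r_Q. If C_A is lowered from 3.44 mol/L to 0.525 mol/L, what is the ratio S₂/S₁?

2.56

S_{P/Q} = (k₁/k₂)·C_A^-0.5, so S₂/S₁ = (C_{A,2}/C_{A,1})^-0.5.
= (0.525/3.44)^(-0.5) = (0.1526)^(-0.5) = 2.56.
Selectivity toward P rises as C_A falls — low-concentration operation is favoured.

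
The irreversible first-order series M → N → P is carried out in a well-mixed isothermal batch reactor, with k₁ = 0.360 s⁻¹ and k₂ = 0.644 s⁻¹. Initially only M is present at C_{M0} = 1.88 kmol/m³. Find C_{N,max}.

For a first-order series the maximum intermediate yield is C_{N,max}/C_{M0} = (k₁/k₂)^[k₂/(k₂−k₁)].
= (0.360/0.644)^(0.644/(0.644−0.360)) = (0.5590)^(2.268) = 0.2674.
C_{N,max} = 0.2674×1.88 = 0.503 kmol/m³.

0.503 kmol/m³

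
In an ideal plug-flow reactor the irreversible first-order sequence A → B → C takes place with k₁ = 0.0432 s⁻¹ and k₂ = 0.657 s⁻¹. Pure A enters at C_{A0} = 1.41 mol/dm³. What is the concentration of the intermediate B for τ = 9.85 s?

0.0647 mol/dm³

The intermediate concentration in a first-order A→B→C sequence is C_B = k₁C_{A0}(e^(−k₁τ) − e^(−k₂τ))/(k₂−k₁).
e^(−k₁τ) = e^(−0.0432×9.85) = e^(−0.4255) = 0.6534; e^(−k₂τ) = e^(−6.471) = 0.001547.
C_B = 0.0432×1.41/(0.657−0.0432) × (0.6534−0.001547) = 0.09924×0.6519 = 0.06469 mol/dm³.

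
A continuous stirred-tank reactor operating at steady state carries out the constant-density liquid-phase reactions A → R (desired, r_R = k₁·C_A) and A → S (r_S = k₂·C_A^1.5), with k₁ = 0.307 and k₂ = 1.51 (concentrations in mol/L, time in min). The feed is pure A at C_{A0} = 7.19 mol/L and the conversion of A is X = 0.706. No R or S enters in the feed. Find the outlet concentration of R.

Exit C_A = C_{A0}(1−X) = 7.19×0.294 = 2.114 mol/L.
A CSTR operates uniformly at the exit composition, giving r_R = 0.6490 and r_S = 4.641 (each k·C_A^n at C_A = 2.114).
Fraction of consumed A going to R: r_R/(r_R+r_S) = 0.1227.
C_R = 0.1227·C_{A0}·X = 0.1227×7.19×0.706 = 0.623 mol/L.

0.623 mol/L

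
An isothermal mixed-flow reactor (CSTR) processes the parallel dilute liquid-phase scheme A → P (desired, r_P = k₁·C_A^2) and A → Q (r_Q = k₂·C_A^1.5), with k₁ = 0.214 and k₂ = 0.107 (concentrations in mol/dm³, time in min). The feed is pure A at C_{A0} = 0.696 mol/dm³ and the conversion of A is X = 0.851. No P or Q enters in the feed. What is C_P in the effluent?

Exit C_A = C_{A0}(1−X) = 0.696×0.149 = 0.1037 mol/dm³.
Rates in a CSTR are evaluated at the outlet concentration: r_P = 0.214×0.1037^2 = 0.002301, r_Q = 0.107×0.1037^1.5 = 0.003573.
Fraction of consumed A going to P: r_P/(r_P+r_Q) = 0.3918.
C_P = 0.3918·C_{A0}·X = 0.3918×0.696×0.851 = 0.232 mol/dm³.

0.232 mol/dm³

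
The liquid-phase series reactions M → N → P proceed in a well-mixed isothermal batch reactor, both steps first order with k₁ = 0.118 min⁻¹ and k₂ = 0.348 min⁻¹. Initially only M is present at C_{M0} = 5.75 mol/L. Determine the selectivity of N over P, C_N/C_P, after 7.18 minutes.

0.451

Solving the coupled first-order balances gives C_N(t) = [k₁/(k₂−k₁)]·C_{M0}·(e^(−k₁t) − e^(−k₂t)).
e^(−k₁t) = e^(−0.118×7.18) = e^(−0.8472) = 0.4286; e^(−k₂t) = e^(−2.499) = 0.08220.
C_N = 0.118×5.75/(0.348−0.118) × (0.4286−0.08220) = 2.950×0.3464 = 1.022 mol/L.
C_M = C_{M0}e^(−k₁t) = 2.464 mol/L, so C_P = C_{M0}−C_M−C_N = 2.264 mol/L; C_N/C_P = 0.451.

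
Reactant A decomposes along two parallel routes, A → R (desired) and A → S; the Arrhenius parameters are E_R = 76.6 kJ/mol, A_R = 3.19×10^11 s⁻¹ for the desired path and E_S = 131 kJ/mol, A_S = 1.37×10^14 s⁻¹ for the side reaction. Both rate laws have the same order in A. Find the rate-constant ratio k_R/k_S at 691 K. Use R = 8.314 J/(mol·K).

30.2

Since both paths have the same order in A, the concentration cancels and S_{R/S} = k_R/k_S = (A_R/A_S)·exp[(E_S−E_R)/(RT)].
(E_S−E_R)/(RT) = (131−76.6)×10³/(8.314×691) = 54400/5745 = 9.469.
k_R/k_S = (3.19×10^11/1.37×10^14)·exp(9.469) = 0.002328 × 12954 = 30.2.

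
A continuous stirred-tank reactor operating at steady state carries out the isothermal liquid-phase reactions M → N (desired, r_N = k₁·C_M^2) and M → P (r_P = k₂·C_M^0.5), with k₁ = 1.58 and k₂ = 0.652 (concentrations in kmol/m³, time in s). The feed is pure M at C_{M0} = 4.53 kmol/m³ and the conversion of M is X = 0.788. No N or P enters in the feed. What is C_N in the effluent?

Exit C_M = C_{M0}(1−X) = 4.53×0.212 = 0.9604 kmol/m³.
A CSTR operates uniformly at the exit composition, giving r_N = 1.457 and r_P = 0.6389 (each k·C_M^n at C_M = 0.9604).
Fraction of consumed M going to N: r_N/(r_N+r_P) = 0.6952.
C_N = 0.6952·C_{M0}·X = 0.6952×4.53×0.788 = 2.48 kmol/m³.

2.48 kmol/m³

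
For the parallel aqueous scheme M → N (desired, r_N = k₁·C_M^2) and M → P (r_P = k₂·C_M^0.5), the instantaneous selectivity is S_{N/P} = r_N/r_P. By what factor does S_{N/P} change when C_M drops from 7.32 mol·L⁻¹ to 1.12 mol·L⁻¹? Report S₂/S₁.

S_{N/P} = (k₁/k₂)·C_M^1.5, so S₂/S₁ = (C_{M,2}/C_{M,1})^1.5.
= (1.12/7.32)^1.5 = (0.1530)^1.5 = 0.0598.
Selectivity toward N falls as C_M falls — high-concentration operation is favoured.

0.0598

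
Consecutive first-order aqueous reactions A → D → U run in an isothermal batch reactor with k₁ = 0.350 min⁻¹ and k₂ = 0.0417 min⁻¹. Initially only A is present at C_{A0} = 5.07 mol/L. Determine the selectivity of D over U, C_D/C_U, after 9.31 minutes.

3.09

The intermediate concentration in a first-order A→B→C sequence is C_D = k₁C_{A0}(e^(−k₁t) − e^(−k₂t))/(k₂−k₁).
e^(−k₁t) = e^(−0.350×9.31) = e^(−3.259) = 0.03845; e^(−k₂t) = e^(−0.3882) = 0.6783.
C_D = 0.350×5.07/(0.0417−0.350) × (0.03845−0.6783) = (-5.756)×(-0.6398) = 3.683 mol/L.
C_A = C_{A0}e^(−k₁t) = 0.1949 mol/L, so C_U = C_{A0}−C_A−C_D = 1.192 mol/L; C_D/C_U = 3.09.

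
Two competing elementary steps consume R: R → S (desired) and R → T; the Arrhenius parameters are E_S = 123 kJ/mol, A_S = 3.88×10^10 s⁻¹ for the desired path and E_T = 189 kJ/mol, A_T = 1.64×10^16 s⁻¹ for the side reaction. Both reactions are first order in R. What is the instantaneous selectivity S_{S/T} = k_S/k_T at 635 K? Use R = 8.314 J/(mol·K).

Since both paths have the same order in R, the concentration cancels and S_{S/T} = k_S/k_T = (A_S/A_T)·exp[(E_T−E_S)/(RT)].
(E_T−E_S)/(RT) = (189−123)×10³/(8.314×635) = 66000/5279 = 12.50.
k_S/k_T = (3.88×10^10/1.64×10^16)·exp(12.50) = 2.366×10^-6 × 2.687×10^5 = 0.636.

0.636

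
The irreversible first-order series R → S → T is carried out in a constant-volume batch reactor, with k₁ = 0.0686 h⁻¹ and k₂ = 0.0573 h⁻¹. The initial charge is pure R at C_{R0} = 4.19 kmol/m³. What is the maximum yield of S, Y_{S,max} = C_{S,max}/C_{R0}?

At the optimum, C_{S,max}/C_{R0} = (k₁/k₂)^[k₂/(k₂−k₁)].
= (0.0686/0.0573)^(0.0573/(0.0573−0.0686)) = (1.197)^(-5.071) = 0.4014.

0.401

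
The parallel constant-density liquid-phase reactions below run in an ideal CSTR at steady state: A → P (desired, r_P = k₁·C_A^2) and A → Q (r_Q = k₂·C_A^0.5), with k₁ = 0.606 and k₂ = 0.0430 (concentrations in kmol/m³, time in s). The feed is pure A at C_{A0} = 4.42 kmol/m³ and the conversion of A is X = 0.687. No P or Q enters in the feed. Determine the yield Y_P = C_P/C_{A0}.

Exit C_A = C_{A0}(1−X) = 4.42×0.313 = 1.383 kmol/m³.
A CSTR operates uniformly at the exit composition, giving r_P = 1.160 and r_Q = 0.05058 (each k·C_A^n at C_A = 1.383).
Fraction of consumed A going to P: r_P/(r_P+r_Q) = 0.9582.
C_P = 0.9582·C_{A0}·X = 0.9582×4.42×0.687 = 2.91 kmol/m³; Y_P = C_P/C_{A0} = 0.658.

0.658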